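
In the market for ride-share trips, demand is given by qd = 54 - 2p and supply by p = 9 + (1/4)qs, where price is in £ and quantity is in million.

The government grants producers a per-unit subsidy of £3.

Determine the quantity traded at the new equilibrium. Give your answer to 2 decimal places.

28.00

Initially, 54 - 2p = 4p - 36, so 90 = 6p and p = 15, q = 24.
Since sellers receive the price plus the subsidy, the effective supply curve becomes qs = 4p - 24.
Setting them equal: 54 - 2p = 4p - 24 → 78 = 6p, so p = 13 and q = 28.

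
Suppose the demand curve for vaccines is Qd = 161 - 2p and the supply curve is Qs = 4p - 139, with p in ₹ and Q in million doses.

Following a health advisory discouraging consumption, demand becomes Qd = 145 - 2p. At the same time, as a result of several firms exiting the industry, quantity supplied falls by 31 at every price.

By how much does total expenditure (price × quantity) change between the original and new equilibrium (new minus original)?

-950

Initially, 161 - 2p = 4p - 139, so 300 = 6p and p = 50, Q = 61.
The new curves are Qd = 145 - 2p (demand) and Qs = 4p - 170 (supply).
Clearing the new market: 145 - 2p = 4p - 170, so p = 52.5 and Q = 40.
Expenditure moves from 50×61 = 3050 to 52.5×40 = 2100; change = -950.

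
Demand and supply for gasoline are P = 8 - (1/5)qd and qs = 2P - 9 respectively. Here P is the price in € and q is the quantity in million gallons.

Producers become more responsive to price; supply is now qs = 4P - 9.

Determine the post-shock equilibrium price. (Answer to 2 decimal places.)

Before the shock: 40 - 5P = 2P - 9 ⇒ 49 = 7P ⇒ P = 7, q = 5.
The shock moves the curves to qd = 40 - 5P and qs = 4P - 9.
Setting them equal: 40 - 5P = 4P - 9 → 49 = 9P, so P = 49/9 ≈ 5.4444 and q = 115/9 ≈ 12.7778.

5.44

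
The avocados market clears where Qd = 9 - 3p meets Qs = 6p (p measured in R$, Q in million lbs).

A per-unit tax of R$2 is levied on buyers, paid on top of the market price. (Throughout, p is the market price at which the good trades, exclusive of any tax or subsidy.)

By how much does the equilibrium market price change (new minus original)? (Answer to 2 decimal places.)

-0.67

Original equilibrium: 9 - 3p = 6p gives 9 = 9p, so p = 1 and Q = 6.
Since buyers pay the price plus the tax, the effective demand curve becomes Qd = 3 - 3p.
Setting them equal: 3 - 3p = 6p → 3 = 9p, so p = 1/3 ≈ 0.3333 and Q = 2.
Δp = 0.3333 − 1 = -0.67.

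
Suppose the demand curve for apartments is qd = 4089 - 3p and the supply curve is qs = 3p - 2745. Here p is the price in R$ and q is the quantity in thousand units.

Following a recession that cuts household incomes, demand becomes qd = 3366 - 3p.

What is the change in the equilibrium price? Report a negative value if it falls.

Solve the original market: 4089 - 3p = 3p - 2745, hence p = 1139 and q = 672.
With the change applied: demand qd = 3366 - 3p, supply qs = 3p - 2745.
Clearing the new market: 3366 - 3p = 3p - 2745, so p = 1018.5 and q = 310.5.
Δp = 1018.5 − 1139 = -120.5.

-120.5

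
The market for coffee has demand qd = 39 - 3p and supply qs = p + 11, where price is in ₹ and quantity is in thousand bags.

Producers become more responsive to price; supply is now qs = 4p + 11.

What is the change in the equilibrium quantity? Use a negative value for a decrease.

+9

Initially, 39 - 3p = p + 11, so 28 = 4p and p = 7, q = 18.
The new curves are qd = 39 - 3p (demand) and qs = 4p + 11 (supply).
Equate the new curves: 39 - 3p = 4p + 11, giving 28 = 7p, p = 4, q = 27.
Δq = 27 − 18 = +9.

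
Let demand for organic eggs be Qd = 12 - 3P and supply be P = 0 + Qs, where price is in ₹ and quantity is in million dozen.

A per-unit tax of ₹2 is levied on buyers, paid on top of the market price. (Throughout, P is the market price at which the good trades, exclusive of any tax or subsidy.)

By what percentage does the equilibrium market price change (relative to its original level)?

Original equilibrium: 12 - 3P = P gives 12 = 4P, so P = 3 and Q = 3.
Since buyers pay the price plus the tax, the effective demand curve becomes Qd = 6 - 3P.
Clearing the new market: 6 - 3P = P, so P = 1.5 and Q = 1.5.
%ΔP = (1.5 − 3) / 3 × 100 = -50%.

-50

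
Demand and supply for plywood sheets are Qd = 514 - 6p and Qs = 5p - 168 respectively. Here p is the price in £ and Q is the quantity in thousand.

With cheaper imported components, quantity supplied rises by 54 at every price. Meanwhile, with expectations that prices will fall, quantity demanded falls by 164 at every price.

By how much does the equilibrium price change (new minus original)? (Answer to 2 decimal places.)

Solve the original market: 514 - 6p = 5p - 168, hence p = 62 and Q = 142.
After the shift, demand is Qd = 350 - 6p and supply is Qs = 5p - 114.
New equilibrium: 350 - 6p = 5p - 114 ⇒ 464 = 11p ⇒ p = 464/11 ≈ 42.1818, Q = 1066/11 ≈ 96.9091.
Δp = 42.1818 − 62 = -19.82.

-19.82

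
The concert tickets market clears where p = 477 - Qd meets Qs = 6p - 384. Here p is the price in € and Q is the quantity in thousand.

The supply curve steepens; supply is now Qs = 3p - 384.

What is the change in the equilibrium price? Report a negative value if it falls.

+92.25

Original equilibrium: 477 - p = 6p - 384 gives 861 = 7p, so p = 123 and Q = 354.
With the change applied: demand Qd = 477 - p, supply Qs = 3p - 384.
New equilibrium: 477 - p = 3p - 384 ⇒ 861 = 4p ⇒ p = 215.25, Q = 261.75.
Δp = 215.25 − 123 = +92.25.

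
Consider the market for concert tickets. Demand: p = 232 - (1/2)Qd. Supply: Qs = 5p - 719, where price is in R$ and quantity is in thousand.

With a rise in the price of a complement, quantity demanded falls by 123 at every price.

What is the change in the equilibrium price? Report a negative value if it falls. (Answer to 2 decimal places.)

-17.57

Original equilibrium: 464 - 2p = 5p - 719 gives 1183 = 7p, so p = 169 and Q = 126.
After the shift, demand is Qd = 341 - 2p and supply is Qs = 5p - 719.
Clearing the new market: 341 - 2p = 5p - 719, so p = 1060/7 ≈ 151.4286 and Q = 267/7 ≈ 38.1429.
Δp = 151.4286 − 169 = -17.57.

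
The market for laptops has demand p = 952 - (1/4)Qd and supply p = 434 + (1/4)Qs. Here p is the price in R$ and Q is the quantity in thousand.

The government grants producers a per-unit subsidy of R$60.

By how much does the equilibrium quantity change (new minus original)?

Original equilibrium: 3808 - 4p = 4p - 1736 gives 5544 = 8p, so p = 693 and Q = 1036.
Since sellers receive the price plus the subsidy, the effective supply curve becomes Qs = 4p - 1496.
Equate the new curves: 3808 - 4p = 4p - 1496, giving 5304 = 8p, p = 663, Q = 1156.
ΔQ = 1156 − 1036 = +120.

+120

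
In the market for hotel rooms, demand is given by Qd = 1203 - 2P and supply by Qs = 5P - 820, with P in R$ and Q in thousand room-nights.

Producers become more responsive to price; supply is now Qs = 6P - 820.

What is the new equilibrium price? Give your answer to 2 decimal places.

252.88

Before the shock: 1203 - 2P = 5P - 820 ⇒ 2023 = 7P ⇒ P = 289, Q = 625.
With the change applied: demand Qd = 1203 - 2P, supply Qs = 6P - 820.
Setting them equal: 1203 - 2P = 6P - 820 → 2023 = 8P, so P = 252.875 and Q = 697.25.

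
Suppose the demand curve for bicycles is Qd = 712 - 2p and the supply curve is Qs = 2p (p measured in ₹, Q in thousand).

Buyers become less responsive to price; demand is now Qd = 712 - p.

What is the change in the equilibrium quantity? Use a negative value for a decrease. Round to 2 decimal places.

+118.67

Before the shock: 712 - 2p = 2p ⇒ 712 = 4p ⇒ p = 178, Q = 356.
The shock moves the curves to Qd = 712 - p and Qs = 2p.
New equilibrium: 712 - p = 2p ⇒ 712 = 3p ⇒ p = 712/3 ≈ 237.3333, Q = 1424/3 ≈ 474.6667.
ΔQ = 474.6667 − 356 = +118.67.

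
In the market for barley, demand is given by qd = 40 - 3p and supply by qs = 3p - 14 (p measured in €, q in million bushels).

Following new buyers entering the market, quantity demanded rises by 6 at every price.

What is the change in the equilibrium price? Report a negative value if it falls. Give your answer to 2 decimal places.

+1.00

Solve the original market: 40 - 3p = 3p - 14, hence p = 9 and q = 13.
With the change applied: demand qd = 46 - 3p, supply qs = 3p - 14.
Clearing the new market: 46 - 3p = 3p - 14, so p = 10 and q = 16.
Δp = 10 − 9 = +1.00.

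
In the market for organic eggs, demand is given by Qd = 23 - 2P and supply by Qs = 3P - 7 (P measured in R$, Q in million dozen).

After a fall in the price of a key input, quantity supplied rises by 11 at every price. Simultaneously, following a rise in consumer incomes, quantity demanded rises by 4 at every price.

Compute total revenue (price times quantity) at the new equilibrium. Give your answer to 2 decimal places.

Original equilibrium: 23 - 2P = 3P - 7 gives 30 = 5P, so P = 6 and Q = 11.
The shock moves the curves to Qd = 27 - 2P and Qs = 3P + 4.
New equilibrium: 27 - 2P = 3P + 4 ⇒ 23 = 5P ⇒ P = 4.6, Q = 17.8.
New expenditure = 4.6 × 17.8 = 81.88.

81.88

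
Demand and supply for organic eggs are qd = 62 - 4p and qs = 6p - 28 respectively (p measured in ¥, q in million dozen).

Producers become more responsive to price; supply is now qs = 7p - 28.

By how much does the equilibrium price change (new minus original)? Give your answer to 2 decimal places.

-0.82

Original equilibrium: 62 - 4p = 6p - 28 gives 90 = 10p, so p = 9 and q = 26.
The new curves are qd = 62 - 4p (demand) and qs = 7p - 28 (supply).
Clearing the new market: 62 - 4p = 7p - 28, so p = 90/11 ≈ 8.1818 and q = 322/11 ≈ 29.2727.
Δp = 8.1818 − 9 = -0.82.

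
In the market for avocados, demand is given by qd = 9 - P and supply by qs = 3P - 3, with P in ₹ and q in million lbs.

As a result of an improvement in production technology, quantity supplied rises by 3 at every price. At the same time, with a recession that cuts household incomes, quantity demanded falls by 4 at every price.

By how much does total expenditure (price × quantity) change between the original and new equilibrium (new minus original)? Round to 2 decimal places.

Solve the original market: 9 - P = 3P - 3, hence P = 3 and q = 6.
The shock moves the curves to qd = 5 - P and qs = 3P.
New equilibrium: 5 - P = 3P ⇒ 5 = 4P ⇒ P = 1.25, q = 3.75.
Expenditure moves from 3×6 = 18 to 1.25×3.75 = 4.6875; change = -13.31.

-13.31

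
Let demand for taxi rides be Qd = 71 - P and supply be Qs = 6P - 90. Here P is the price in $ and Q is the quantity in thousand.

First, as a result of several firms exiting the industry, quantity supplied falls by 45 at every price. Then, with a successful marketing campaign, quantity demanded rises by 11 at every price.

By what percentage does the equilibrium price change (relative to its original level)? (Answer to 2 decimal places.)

Original equilibrium: 71 - P = 6P - 90 gives 161 = 7P, so P = 23 and Q = 48.
The shock moves the curves to Qd = 82 - P and Qs = 6P - 135.
New equilibrium: 82 - P = 6P - 135 ⇒ 217 = 7P ⇒ P = 31, Q = 51.
%ΔP = (31 − 23) / 23 × 100 = +34.78%.

+34.78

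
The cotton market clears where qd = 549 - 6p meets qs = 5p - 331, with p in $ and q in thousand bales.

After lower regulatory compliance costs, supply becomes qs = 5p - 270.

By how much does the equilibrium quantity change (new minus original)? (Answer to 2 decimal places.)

Before the shock: 549 - 6p = 5p - 331 ⇒ 880 = 11p ⇒ p = 80, q = 69.
With the change applied: demand qd = 549 - 6p, supply qs = 5p - 270.
New equilibrium: 549 - 6p = 5p - 270 ⇒ 819 = 11p ⇒ p = 819/11 ≈ 74.4545, q = 1125/11 ≈ 102.2727.
Δq = 102.2727 − 69 = +33.27.

+33.27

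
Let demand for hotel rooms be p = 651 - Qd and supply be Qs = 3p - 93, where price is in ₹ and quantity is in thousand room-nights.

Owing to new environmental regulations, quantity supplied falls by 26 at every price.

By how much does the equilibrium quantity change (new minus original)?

-6.5

Solve the original market: 651 - p = 3p - 93, hence p = 186 and Q = 465.
The shock moves the curves to Qd = 651 - p and Qs = 3p - 119.
Clearing the new market: 651 - p = 3p - 119, so p = 192.5 and Q = 458.5.
ΔQ = 458.5 − 465 = -6.5.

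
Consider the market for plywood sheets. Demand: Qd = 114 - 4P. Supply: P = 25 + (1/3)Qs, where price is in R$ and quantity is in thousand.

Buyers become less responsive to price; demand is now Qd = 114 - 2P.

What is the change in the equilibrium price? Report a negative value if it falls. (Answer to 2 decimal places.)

+10.80

Original equilibrium: 114 - 4P = 3P - 75 gives 189 = 7P, so P = 27 and Q = 6.
With the change applied: demand Qd = 114 - 2P, supply Qs = 3P - 75.
Equate the new curves: 114 - 2P = 3P - 75, giving 189 = 5P, P = 37.8, Q = 38.4.
ΔP = 37.8 − 27 = +10.80.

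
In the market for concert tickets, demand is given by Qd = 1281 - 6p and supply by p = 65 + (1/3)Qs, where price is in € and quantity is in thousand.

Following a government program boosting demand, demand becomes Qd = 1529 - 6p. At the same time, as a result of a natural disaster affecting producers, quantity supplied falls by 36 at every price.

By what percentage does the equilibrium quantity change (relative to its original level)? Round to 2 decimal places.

Initially, 1281 - 6p = 3p - 195, so 1476 = 9p and p = 164, Q = 297.
The new curves are Qd = 1529 - 6p (demand) and Qs = 3p - 231 (supply).
Equate the new curves: 1529 - 6p = 3p - 231, giving 1760 = 9p, p = 1760/9 ≈ 195.5556, Q = 1067/3 ≈ 355.6667.
%ΔQ = (355.6667 − 297) / 297 × 100 = +19.75%.

+19.75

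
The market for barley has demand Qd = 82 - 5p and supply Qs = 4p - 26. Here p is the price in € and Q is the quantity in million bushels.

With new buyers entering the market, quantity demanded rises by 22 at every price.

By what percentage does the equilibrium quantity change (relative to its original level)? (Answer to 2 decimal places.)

Before the shock: 82 - 5p = 4p - 26 ⇒ 108 = 9p ⇒ p = 12, Q = 22.
With the change applied: demand Qd = 104 - 5p, supply Qs = 4p - 26.
Equate the new curves: 104 - 5p = 4p - 26, giving 130 = 9p, p = 130/9 ≈ 14.4444, Q = 286/9 ≈ 31.7778.
%ΔQ = (31.7778 − 22) / 22 × 100 = +44.44%.

+44.44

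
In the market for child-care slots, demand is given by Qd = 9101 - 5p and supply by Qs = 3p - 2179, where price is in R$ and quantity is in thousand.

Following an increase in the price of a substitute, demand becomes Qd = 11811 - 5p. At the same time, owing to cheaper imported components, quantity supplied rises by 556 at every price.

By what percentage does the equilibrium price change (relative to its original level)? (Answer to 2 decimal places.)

Solve the original market: 9101 - 5p = 3p - 2179, hence p = 1410 and Q = 2051.
After the shift, demand is Qd = 11811 - 5p and supply is Qs = 3p - 1623.
Equate the new curves: 11811 - 5p = 3p - 1623, giving 13434 = 8p, p = 1679.25, Q = 3414.75.
%Δp = (1679.25 − 1410) / 1410 × 100 = +19.10%.

+19.10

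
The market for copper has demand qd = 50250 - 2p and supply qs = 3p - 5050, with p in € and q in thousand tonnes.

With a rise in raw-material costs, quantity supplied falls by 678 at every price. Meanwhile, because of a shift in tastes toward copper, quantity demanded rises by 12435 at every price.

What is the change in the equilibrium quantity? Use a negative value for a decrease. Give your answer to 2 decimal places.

Original equilibrium: 50250 - 2p = 3p - 5050 gives 55300 = 5p, so p = 11060 and q = 28130.
After the shift, demand is qd = 62685 - 2p and supply is qs = 3p - 5728.
Equate the new curves: 62685 - 2p = 3p - 5728, giving 68413 = 5p, p = 13682.6, q = 35319.8.
Δq = 35319.8 − 28130 = +7189.80.

+7189.80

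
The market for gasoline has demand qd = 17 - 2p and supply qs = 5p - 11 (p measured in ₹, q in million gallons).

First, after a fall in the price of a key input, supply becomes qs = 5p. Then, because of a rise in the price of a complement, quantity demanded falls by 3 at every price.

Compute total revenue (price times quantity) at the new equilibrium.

Initially, 17 - 2p = 5p - 11, so 28 = 7p and p = 4, q = 9.
The new curves are qd = 14 - 2p (demand) and qs = 5p (supply).
Setting them equal: 14 - 2p = 5p → 14 = 7p, so p = 2 and q = 10.
New expenditure = 2 × 10 = 20.

20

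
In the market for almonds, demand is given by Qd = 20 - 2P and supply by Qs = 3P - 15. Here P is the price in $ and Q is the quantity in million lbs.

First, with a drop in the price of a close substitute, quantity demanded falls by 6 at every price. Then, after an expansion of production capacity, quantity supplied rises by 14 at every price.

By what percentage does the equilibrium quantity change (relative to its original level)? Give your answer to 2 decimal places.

Original equilibrium: 20 - 2P = 3P - 15 gives 35 = 5P, so P = 7 and Q = 6.
With the change applied: demand Qd = 14 - 2P, supply Qs = 3P - 1.
New equilibrium: 14 - 2P = 3P - 1 ⇒ 15 = 5P ⇒ P = 3, Q = 8.
%ΔQ = (8 − 6) / 6 × 100 = +33.33%.

+33.33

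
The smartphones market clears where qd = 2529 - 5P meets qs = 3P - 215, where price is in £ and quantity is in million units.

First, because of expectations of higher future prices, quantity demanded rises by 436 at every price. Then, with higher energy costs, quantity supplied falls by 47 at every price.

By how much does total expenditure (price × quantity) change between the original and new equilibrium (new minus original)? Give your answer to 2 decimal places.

Original equilibrium: 2529 - 5P = 3P - 215 gives 2744 = 8P, so P = 343 and q = 814.
With the change applied: demand qd = 2965 - 5P, supply qs = 3P - 262.
Equate the new curves: 2965 - 5P = 3P - 262, giving 3227 = 8P, P = 403.375, q = 948.125.
Expenditure moves from 343×814 = 279202 to 403.375×948.125 = 382449.921875; change = +103247.92.

+103247.92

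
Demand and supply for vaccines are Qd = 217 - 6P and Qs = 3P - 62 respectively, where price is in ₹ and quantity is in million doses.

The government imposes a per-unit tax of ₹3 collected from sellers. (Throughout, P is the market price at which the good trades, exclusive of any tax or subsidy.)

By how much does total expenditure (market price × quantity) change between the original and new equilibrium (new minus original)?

Solve the original market: 217 - 6P = 3P - 62, hence P = 31 and Q = 31.
Since sellers keep the price net of the tax, the effective supply curve becomes Qs = 3P - 71.
Equate the new curves: 217 - 6P = 3P - 71, giving 288 = 9P, P = 32, Q = 25.
Expenditure moves from 31×31 = 961 to 32×25 = 800; change = -161.

-161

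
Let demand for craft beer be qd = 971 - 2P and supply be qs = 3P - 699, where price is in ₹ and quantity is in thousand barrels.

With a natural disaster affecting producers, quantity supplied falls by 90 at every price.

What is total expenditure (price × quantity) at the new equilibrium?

93984

Original equilibrium: 971 - 2P = 3P - 699 gives 1670 = 5P, so P = 334 and q = 303.
After the shift, demand is qd = 971 - 2P and supply is qs = 3P - 789.
New equilibrium: 971 - 2P = 3P - 789 ⇒ 1760 = 5P ⇒ P = 352, q = 267.
New expenditure = 352 × 267 = 93984.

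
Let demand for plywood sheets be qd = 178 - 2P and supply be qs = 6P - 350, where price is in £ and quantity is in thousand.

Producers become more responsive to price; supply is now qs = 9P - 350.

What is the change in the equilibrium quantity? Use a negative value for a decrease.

+36

Before the shock: 178 - 2P = 6P - 350 ⇒ 528 = 8P ⇒ P = 66, q = 46.
With the change applied: demand qd = 178 - 2P, supply qs = 9P - 350.
Equate the new curves: 178 - 2P = 9P - 350, giving 528 = 11P, P = 48, q = 82.
Δq = 82 − 46 = +36.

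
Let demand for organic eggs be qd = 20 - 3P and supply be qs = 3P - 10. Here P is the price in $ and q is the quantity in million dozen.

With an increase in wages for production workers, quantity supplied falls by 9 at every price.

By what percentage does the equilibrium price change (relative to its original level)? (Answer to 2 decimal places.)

+30.00

Initially, 20 - 3P = 3P - 10, so 30 = 6P and P = 5, q = 5.
The new curves are qd = 20 - 3P (demand) and qs = 3P - 19 (supply).
Setting them equal: 20 - 3P = 3P - 19 → 39 = 6P, so P = 6.5 and q = 0.5.
%ΔP = (6.5 − 5) / 5 × 100 = +30.00%.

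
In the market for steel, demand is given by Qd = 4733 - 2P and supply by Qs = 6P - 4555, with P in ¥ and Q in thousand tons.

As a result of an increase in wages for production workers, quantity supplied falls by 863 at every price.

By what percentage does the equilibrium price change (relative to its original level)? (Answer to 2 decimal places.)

+9.29

Before the shock: 4733 - 2P = 6P - 4555 ⇒ 9288 = 8P ⇒ P = 1161, Q = 2411.
The shock moves the curves to Qd = 4733 - 2P and Qs = 6P - 5418.
Clearing the new market: 4733 - 2P = 6P - 5418, so P = 1268.875 and Q = 2195.25.
%ΔP = (1268.875 − 1161) / 1161 × 100 = +9.29%.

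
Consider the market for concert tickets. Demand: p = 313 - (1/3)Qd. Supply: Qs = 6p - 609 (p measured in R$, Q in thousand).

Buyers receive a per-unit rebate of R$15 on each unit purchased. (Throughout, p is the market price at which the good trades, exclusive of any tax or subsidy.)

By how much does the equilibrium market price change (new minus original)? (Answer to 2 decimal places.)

+5.00

Original equilibrium: 939 - 3p = 6p - 609 gives 1548 = 9p, so p = 172 and Q = 423.
Since buyers' out-of-pocket price is the market price minus the rebate, the effective demand curve becomes Qd = 984 - 3p.
Setting them equal: 984 - 3p = 6p - 609 → 1593 = 9p, so p = 177 and Q = 453.
Δp = 177 − 172 = +5.00.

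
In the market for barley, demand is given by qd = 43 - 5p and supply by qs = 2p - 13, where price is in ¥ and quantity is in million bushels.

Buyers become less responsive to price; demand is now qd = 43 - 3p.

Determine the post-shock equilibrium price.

Original equilibrium: 43 - 5p = 2p - 13 gives 56 = 7p, so p = 8 and q = 3.
With the change applied: demand qd = 43 - 3p, supply qs = 2p - 13.
Equate the new curves: 43 - 3p = 2p - 13, giving 56 = 5p, p = 11.2, q = 9.4.

11.2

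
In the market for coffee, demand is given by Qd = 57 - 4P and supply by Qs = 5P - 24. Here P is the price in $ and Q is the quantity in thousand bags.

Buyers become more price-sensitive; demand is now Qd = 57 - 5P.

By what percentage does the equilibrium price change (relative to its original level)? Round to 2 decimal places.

Initially, 57 - 4P = 5P - 24, so 81 = 9P and P = 9, Q = 21.
The shock moves the curves to Qd = 57 - 5P and Qs = 5P - 24.
Setting them equal: 57 - 5P = 5P - 24 → 81 = 10P, so P = 8.1 and Q = 16.5.
%ΔP = (8.1 − 9) / 9 × 100 = -10.00%.

-10.00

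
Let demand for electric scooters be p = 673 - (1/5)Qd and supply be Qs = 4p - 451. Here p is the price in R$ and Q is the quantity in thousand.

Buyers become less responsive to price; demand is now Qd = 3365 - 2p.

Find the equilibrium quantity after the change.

Initially, 3365 - 5p = 4p - 451, so 3816 = 9p and p = 424, Q = 1245.
With the change applied: demand Qd = 3365 - 2p, supply Qs = 4p - 451.
Clearing the new market: 3365 - 2p = 4p - 451, so p = 636 and Q = 2093.

2093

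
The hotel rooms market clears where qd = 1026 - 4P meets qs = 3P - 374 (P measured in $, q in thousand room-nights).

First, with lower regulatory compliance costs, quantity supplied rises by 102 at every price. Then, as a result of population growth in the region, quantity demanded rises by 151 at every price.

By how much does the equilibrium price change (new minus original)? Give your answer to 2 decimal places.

Initially, 1026 - 4P = 3P - 374, so 1400 = 7P and P = 200, q = 226.
The shock moves the curves to qd = 1177 - 4P and qs = 3P - 272.
New equilibrium: 1177 - 4P = 3P - 272 ⇒ 1449 = 7P ⇒ P = 207, q = 349.
ΔP = 207 − 200 = +7.00.

+7.00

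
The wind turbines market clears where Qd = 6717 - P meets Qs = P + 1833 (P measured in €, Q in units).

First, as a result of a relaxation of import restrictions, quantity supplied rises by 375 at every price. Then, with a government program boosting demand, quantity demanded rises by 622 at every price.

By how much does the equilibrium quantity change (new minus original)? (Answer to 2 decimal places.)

Initially, 6717 - P = P + 1833, so 4884 = 2P and P = 2442, Q = 4275.
With the change applied: demand Qd = 7339 - P, supply Qs = P + 2208.
Clearing the new market: 7339 - P = P + 2208, so P = 2565.5 and Q = 4773.5.
ΔQ = 4773.5 − 4275 = +498.50.

+498.50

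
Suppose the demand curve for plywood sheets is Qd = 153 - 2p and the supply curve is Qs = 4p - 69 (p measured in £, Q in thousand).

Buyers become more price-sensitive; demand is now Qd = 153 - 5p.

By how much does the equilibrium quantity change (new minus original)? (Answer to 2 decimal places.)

Initially, 153 - 2p = 4p - 69, so 222 = 6p and p = 37, Q = 79.
After the shift, demand is Qd = 153 - 5p and supply is Qs = 4p - 69.
Equate the new curves: 153 - 5p = 4p - 69, giving 222 = 9p, p = 74/3 ≈ 24.6667, Q = 89/3 ≈ 29.6667.
ΔQ = 29.6667 − 79 = -49.33.

-49.33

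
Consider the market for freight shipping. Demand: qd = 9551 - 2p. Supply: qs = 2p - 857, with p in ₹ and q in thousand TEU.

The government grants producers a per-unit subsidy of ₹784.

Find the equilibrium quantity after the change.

Original equilibrium: 9551 - 2p = 2p - 857 gives 10408 = 4p, so p = 2602 and q = 4347.
Since sellers receive the price plus the subsidy, the effective supply curve becomes qs = 2p + 711.
Clearing the new market: 9551 - 2p = 2p + 711, so p = 2210 and q = 5131.

5131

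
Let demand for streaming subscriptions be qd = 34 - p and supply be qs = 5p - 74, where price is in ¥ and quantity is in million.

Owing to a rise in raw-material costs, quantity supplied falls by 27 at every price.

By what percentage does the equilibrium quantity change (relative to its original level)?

-28.125

Solve the original market: 34 - p = 5p - 74, hence p = 18 and q = 16.
The shock moves the curves to qd = 34 - p and qs = 5p - 101.
Equate the new curves: 34 - p = 5p - 101, giving 135 = 6p, p = 22.5, q = 11.5.
%Δq = (11.5 − 16) / 16 × 100 = -28.125%.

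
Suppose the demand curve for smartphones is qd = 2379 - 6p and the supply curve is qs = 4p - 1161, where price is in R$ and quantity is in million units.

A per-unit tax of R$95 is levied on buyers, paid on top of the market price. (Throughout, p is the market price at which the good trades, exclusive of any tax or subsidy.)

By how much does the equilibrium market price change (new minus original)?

Before the shock: 2379 - 6p = 4p - 1161 ⇒ 3540 = 10p ⇒ p = 354, q = 255.
Since buyers pay the price plus the tax, the effective demand curve becomes qd = 1809 - 6p.
Setting them equal: 1809 - 6p = 4p - 1161 → 2970 = 10p, so p = 297 and q = 27.
Δp = 297 − 354 = -57.

-57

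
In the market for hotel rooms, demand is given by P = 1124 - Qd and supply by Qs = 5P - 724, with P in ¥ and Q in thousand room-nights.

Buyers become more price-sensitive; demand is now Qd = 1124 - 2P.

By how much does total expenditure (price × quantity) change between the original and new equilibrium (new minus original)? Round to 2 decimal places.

-93984.00

Original equilibrium: 1124 - P = 5P - 724 gives 1848 = 6P, so P = 308 and Q = 816.
The new curves are Qd = 1124 - 2P (demand) and Qs = 5P - 724 (supply).
Equate the new curves: 1124 - 2P = 5P - 724, giving 1848 = 7P, P = 264, Q = 596.
Expenditure moves from 308×816 = 251328 to 264×596 = 157344; change = -93984.00.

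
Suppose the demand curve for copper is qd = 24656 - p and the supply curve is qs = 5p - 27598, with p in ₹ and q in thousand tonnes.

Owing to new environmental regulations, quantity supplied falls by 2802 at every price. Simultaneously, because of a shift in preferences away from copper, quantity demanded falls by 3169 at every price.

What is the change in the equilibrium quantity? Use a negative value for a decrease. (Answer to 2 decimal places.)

-3107.83

Original equilibrium: 24656 - p = 5p - 27598 gives 52254 = 6p, so p = 8709 and q = 15947.
After the shift, demand is qd = 21487 - p and supply is qs = 5p - 30400.
Setting them equal: 21487 - p = 5p - 30400 → 51887 = 6p, so p = 51887/6 ≈ 8647.8333 and q = 77035/6 ≈ 12839.1667.
Δq = 12839.1667 − 15947 = -3107.83.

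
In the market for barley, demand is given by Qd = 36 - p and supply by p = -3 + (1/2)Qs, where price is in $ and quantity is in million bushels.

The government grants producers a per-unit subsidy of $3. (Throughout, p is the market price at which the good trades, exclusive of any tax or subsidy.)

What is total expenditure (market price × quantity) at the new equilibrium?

224

Original equilibrium: 36 - p = 2p + 6 gives 30 = 3p, so p = 10 and Q = 26.
Since sellers receive the price plus the subsidy, the effective supply curve becomes Qs = 2p + 12.
New equilibrium: 36 - p = 2p + 12 ⇒ 24 = 3p ⇒ p = 8, Q = 28.
New expenditure = 8 × 28 = 224.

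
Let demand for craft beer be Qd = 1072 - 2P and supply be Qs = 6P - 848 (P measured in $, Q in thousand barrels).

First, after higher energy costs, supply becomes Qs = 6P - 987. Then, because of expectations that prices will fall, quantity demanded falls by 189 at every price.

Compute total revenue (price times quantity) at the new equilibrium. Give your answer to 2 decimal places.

Initially, 1072 - 2P = 6P - 848, so 1920 = 8P and P = 240, Q = 592.
The shock moves the curves to Qd = 883 - 2P and Qs = 6P - 987.
Setting them equal: 883 - 2P = 6P - 987 → 1870 = 8P, so P = 233.75 and Q = 415.5.
New expenditure = 233.75 × 415.5 = 97123.13.

97123.13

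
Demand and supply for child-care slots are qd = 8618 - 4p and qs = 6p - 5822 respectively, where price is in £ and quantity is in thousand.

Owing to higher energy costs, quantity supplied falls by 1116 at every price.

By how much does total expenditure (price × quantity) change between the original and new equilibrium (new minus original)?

Initially, 8618 - 4p = 6p - 5822, so 14440 = 10p and p = 1444, q = 2842.
With the change applied: demand qd = 8618 - 4p, supply qs = 6p - 6938.
Equate the new curves: 8618 - 4p = 6p - 6938, giving 15556 = 10p, p = 1555.6, q = 2395.6.
Expenditure moves from 1444×2842 = 4103848 to 1555.6×2395.6 = 3726595.36; change = -377252.64.

-377252.64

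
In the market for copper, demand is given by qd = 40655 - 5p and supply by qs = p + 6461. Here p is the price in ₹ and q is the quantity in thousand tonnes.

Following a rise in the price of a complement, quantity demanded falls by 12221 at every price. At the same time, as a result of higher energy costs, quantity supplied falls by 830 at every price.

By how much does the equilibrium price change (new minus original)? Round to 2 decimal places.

-1898.50

Original equilibrium: 40655 - 5p = p + 6461 gives 34194 = 6p, so p = 5699 and q = 12160.
The shock moves the curves to qd = 28434 - 5p and qs = p + 5631.
Equate the new curves: 28434 - 5p = p + 5631, giving 22803 = 6p, p = 3800.5, q = 9431.5.
Δp = 3800.5 − 5699 = -1898.50.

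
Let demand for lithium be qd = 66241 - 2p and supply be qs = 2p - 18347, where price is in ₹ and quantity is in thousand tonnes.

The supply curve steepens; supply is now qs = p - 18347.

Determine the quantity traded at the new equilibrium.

Original equilibrium: 66241 - 2p = 2p - 18347 gives 84588 = 4p, so p = 21147 and q = 23947.
The new curves are qd = 66241 - 2p (demand) and qs = p - 18347 (supply).
Equate the new curves: 66241 - 2p = p - 18347, giving 84588 = 3p, p = 28196, q = 9849.

9849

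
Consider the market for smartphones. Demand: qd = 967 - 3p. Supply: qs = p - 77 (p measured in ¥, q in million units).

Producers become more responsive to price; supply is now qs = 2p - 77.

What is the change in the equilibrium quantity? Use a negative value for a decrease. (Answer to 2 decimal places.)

Solve the original market: 967 - 3p = p - 77, hence p = 261 and q = 184.
After the shift, demand is qd = 967 - 3p and supply is qs = 2p - 77.
New equilibrium: 967 - 3p = 2p - 77 ⇒ 1044 = 5p ⇒ p = 208.8, q = 340.6.
Δq = 340.6 − 184 = +156.60.

+156.60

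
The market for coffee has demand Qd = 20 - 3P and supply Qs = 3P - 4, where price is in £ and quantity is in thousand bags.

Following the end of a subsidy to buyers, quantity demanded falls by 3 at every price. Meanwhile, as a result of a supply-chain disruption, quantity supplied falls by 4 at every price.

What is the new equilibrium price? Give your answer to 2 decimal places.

4.17

Original equilibrium: 20 - 3P = 3P - 4 gives 24 = 6P, so P = 4 and Q = 8.
With the change applied: demand Qd = 17 - 3P, supply Qs = 3P - 8.
Setting them equal: 17 - 3P = 3P - 8 → 25 = 6P, so P = 25/6 ≈ 4.1667 and Q = 4.5.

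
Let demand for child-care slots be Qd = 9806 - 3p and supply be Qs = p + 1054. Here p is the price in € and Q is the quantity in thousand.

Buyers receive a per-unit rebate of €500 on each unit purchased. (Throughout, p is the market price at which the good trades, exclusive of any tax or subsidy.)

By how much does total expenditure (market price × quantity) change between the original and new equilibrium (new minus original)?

+2176875

Original equilibrium: 9806 - 3p = p + 1054 gives 8752 = 4p, so p = 2188 and Q = 3242.
Since buyers' out-of-pocket price is the market price minus the rebate, the effective demand curve becomes Qd = 11306 - 3p.
Equate the new curves: 11306 - 3p = p + 1054, giving 10252 = 4p, p = 2563, Q = 3617.
Expenditure moves from 2188×3242 = 7093496 to 2563×3617 = 9270371; change = +2176875.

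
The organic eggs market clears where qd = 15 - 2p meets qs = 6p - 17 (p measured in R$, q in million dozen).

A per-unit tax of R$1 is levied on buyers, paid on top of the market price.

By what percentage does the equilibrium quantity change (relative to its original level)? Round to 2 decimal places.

-21.43

Before the shock: 15 - 2p = 6p - 17 ⇒ 32 = 8p ⇒ p = 4, q = 7.
Since buyers pay the price plus the tax, the effective demand curve becomes qd = 13 - 2p.
Clearing the new market: 13 - 2p = 6p - 17, so p = 3.75 and q = 5.5.
%Δq = (5.5 − 7) / 7 × 100 = -21.43%.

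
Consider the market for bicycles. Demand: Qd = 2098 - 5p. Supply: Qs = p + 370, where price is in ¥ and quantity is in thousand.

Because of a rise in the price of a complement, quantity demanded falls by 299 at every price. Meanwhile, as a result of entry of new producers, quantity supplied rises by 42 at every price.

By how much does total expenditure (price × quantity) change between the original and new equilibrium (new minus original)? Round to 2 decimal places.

-40825.31

Before the shock: 2098 - 5p = p + 370 ⇒ 1728 = 6p ⇒ p = 288, Q = 658.
With the change applied: demand Qd = 1799 - 5p, supply Qs = p + 412.
Clearing the new market: 1799 - 5p = p + 412, so p = 1387/6 ≈ 231.1667 and Q = 3859/6 ≈ 643.1667.
Expenditure moves from 288×658 = 189504 to 231.1667×643.1667 = 148678.6944; change = -40825.31.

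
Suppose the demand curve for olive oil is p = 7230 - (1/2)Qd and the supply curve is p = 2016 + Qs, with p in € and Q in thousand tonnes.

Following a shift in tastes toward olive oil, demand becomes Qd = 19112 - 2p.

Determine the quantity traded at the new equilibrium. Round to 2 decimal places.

Initially, 14460 - 2p = p - 2016, so 16476 = 3p and p = 5492, Q = 3476.
The shock moves the curves to Qd = 19112 - 2p and Qs = p - 2016.
New equilibrium: 19112 - 2p = p - 2016 ⇒ 21128 = 3p ⇒ p = 21128/3 ≈ 7042.6667, Q = 15080/3 ≈ 5026.6667.

5026.67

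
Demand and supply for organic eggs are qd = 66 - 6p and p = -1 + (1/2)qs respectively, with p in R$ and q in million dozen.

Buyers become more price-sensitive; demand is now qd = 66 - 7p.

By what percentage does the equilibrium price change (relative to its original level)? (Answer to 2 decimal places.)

-11.11

Before the shock: 66 - 6p = 2p + 2 ⇒ 64 = 8p ⇒ p = 8, q = 18.
The shock moves the curves to qd = 66 - 7p and qs = 2p + 2.
Setting them equal: 66 - 7p = 2p + 2 → 64 = 9p, so p = 64/9 ≈ 7.1111 and q = 146/9 ≈ 16.2222.
%Δp = (7.1111 − 8) / 8 × 100 = -11.11%.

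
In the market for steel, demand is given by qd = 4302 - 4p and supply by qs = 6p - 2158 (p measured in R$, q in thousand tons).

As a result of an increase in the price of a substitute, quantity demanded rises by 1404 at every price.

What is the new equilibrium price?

786.4

Original equilibrium: 4302 - 4p = 6p - 2158 gives 6460 = 10p, so p = 646 and q = 1718.
The shock moves the curves to qd = 5706 - 4p and qs = 6p - 2158.
Clearing the new market: 5706 - 4p = 6p - 2158, so p = 786.4 and q = 2560.4.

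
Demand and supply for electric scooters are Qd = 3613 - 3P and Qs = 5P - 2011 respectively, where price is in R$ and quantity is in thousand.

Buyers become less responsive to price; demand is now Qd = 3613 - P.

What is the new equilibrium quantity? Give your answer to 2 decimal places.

2675.67

Before the shock: 3613 - 3P = 5P - 2011 ⇒ 5624 = 8P ⇒ P = 703, Q = 1504.
With the change applied: demand Qd = 3613 - P, supply Qs = 5P - 2011.
New equilibrium: 3613 - P = 5P - 2011 ⇒ 5624 = 6P ⇒ P = 2812/3 ≈ 937.3333, Q = 8027/3 ≈ 2675.6667.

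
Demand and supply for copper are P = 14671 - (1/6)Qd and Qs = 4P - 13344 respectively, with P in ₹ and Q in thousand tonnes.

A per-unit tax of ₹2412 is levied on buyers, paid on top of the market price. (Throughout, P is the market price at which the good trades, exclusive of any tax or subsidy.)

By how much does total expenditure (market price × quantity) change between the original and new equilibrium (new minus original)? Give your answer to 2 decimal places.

-89673143.04

Solve the original market: 88026 - 6P = 4P - 13344, hence P = 10137 and Q = 27204.
Since buyers pay the price plus the tax, the effective demand curve becomes Qd = 73554 - 6P.
New equilibrium: 73554 - 6P = 4P - 13344 ⇒ 86898 = 10P ⇒ P = 8689.8, Q = 21415.2.
Expenditure moves from 10137×27204 = 275766948 to 8689.8×21415.2 = 186093804.96; change = -89673143.04.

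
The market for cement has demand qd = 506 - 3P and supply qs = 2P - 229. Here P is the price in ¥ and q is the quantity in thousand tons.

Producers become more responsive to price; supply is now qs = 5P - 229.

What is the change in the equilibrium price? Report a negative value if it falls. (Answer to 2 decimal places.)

Before the shock: 506 - 3P = 2P - 229 ⇒ 735 = 5P ⇒ P = 147, q = 65.
The new curves are qd = 506 - 3P (demand) and qs = 5P - 229 (supply).
Clearing the new market: 506 - 3P = 5P - 229, so P = 91.875 and q = 230.375.
ΔP = 91.875 − 147 = -55.13.

-55.13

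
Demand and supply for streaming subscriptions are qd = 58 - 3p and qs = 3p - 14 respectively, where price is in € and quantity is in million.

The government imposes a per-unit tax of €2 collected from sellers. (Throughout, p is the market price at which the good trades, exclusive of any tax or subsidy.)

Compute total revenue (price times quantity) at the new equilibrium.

247

Original equilibrium: 58 - 3p = 3p - 14 gives 72 = 6p, so p = 12 and q = 22.
Since sellers keep the price net of the tax, the effective supply curve becomes qs = 3p - 20.
New equilibrium: 58 - 3p = 3p - 20 ⇒ 78 = 6p ⇒ p = 13, q = 19.
New expenditure = 13 × 19 = 247.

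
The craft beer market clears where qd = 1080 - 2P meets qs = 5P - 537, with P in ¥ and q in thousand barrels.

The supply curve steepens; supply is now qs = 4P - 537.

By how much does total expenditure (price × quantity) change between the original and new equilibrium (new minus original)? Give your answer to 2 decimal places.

Initially, 1080 - 2P = 5P - 537, so 1617 = 7P and P = 231, q = 618.
With the change applied: demand qd = 1080 - 2P, supply qs = 4P - 537.
Setting them equal: 1080 - 2P = 4P - 537 → 1617 = 6P, so P = 269.5 and q = 541.
Expenditure moves from 231×618 = 142758 to 269.5×541 = 145799.5; change = +3041.50.

+3041.50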